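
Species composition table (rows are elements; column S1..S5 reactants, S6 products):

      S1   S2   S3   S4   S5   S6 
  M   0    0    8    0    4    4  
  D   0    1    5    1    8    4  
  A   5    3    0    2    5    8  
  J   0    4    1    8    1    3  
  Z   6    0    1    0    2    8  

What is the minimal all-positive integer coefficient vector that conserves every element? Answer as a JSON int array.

M: 6·0+1·0+2·8+1·0+1·4 = 20 | 5·4 = 20
D: 6·0+1·1+2·5+1·1+1·8 = 20 | 5·4 = 20
A: 6·5+1·3+2·0+1·2+1·5 = 40 | 5·8 = 40
J: 6·0+1·4+2·1+1·8+1·1 = 15 | 5·3 = 15
Z: 6·6+1·0+2·1+1·0+1·2 = 40 | 5·8 = 40
gcd(6,1,2,1,1,5) = 1

Coefficients: [6, 1, 2, 1, 1, 5]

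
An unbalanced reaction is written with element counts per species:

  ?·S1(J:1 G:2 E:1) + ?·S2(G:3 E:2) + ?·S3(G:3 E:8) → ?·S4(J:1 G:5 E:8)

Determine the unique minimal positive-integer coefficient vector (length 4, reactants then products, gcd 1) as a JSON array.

J: 6·1+1·0+5·0 = 6 | 6·1 = 6
G: 6·2+1·3+5·3 = 30 | 6·5 = 30
E: 6·1+1·2+5·8 = 48 | 6·8 = 48
gcd(6,1,5,6) = 1

Coefficients: [6, 1, 5, 6]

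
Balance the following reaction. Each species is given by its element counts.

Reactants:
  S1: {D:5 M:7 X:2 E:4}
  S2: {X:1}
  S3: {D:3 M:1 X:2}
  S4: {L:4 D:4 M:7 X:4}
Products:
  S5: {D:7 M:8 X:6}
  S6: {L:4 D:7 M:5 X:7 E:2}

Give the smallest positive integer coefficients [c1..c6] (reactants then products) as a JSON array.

L: 1·0+6·0+5·0+2·4 = 8 | 2·0+2·4 = 8
D: 1·5+6·0+5·3+2·4 = 28 | 2·7+2·7 = 28
M: 1·7+6·0+5·1+2·7 = 26 | 2·8+2·5 = 26
X: 1·2+6·1+5·2+2·4 = 26 | 2·6+2·7 = 26
E: 1·4+6·0+5·0+2·0 = 4 | 2·0+2·2 = 4
gcd(1,6,5,2,2,2) = 1

Coefficients: [1, 6, 5, 2, 2, 2]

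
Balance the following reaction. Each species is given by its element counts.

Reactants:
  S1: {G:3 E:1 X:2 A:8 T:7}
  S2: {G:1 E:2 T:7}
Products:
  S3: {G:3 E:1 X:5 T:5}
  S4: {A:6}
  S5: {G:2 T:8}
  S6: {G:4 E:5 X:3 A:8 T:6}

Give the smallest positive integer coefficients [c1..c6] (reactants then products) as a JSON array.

Coefficients: [4, 1, 1, 4, 3, 1]

G: 4·3+1·1 = 13 | 1·3+4·0+3·2+1·4 = 13
E: 4·1+1·2 = 6 | 1·1+4·0+3·0+1·5 = 6
X: 4·2+1·0 = 8 | 1·5+4·0+3·0+1·3 = 8
A: 4·8+1·0 = 32 | 1·0+4·6+3·0+1·8 = 32
T: 4·7+1·7 = 35 | 1·5+4·0+3·8+1·6 = 35
gcd(4,1,1,4,3,1) = 1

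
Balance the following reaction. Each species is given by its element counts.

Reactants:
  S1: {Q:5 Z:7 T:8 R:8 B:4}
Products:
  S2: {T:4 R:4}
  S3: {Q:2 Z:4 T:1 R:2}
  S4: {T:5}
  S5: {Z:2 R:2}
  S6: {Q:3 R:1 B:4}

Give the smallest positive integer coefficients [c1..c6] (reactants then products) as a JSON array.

Q: 2·5 = 10 | 1·0+2·2+2·0+3·0+2·3 = 10
Z: 2·7 = 14 | 1·0+2·4+2·0+3·2+2·0 = 14
T: 2·8 = 16 | 1·4+2·1+2·5+3·0+2·0 = 16
R: 2·8 = 16 | 1·4+2·2+2·0+3·2+2·1 = 16
B: 2·4 = 8 | 1·0+2·0+2·0+3·0+2·4 = 8
gcd(2,1,2,2,3,2) = 1

Coefficients: [2, 1, 2, 2, 3, 2]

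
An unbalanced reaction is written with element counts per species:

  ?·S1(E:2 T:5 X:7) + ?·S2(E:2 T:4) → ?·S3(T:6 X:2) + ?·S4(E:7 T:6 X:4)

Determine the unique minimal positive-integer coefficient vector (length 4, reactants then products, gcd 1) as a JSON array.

Coefficients: [2, 5, 3, 2]

E: 2·2+5·2 = 14 | 3·0+2·7 = 14
T: 2·5+5·4 = 30 | 3·6+2·6 = 30
X: 2·7+5·0 = 14 | 3·2+2·4 = 14
gcd(2,5,3,2) = 1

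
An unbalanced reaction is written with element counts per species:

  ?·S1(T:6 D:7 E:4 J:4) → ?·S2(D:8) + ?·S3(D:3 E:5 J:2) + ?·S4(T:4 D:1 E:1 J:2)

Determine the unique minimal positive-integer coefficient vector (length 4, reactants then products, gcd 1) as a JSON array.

Coefficients: [2, 1, 1, 3]

T: 2·6 = 12 | 1·0+1·0+3·4 = 12
D: 2·7 = 14 | 1·8+1·3+3·1 = 14
E: 2·4 = 8 | 1·0+1·5+3·1 = 8
J: 2·4 = 8 | 1·0+1·2+3·2 = 8
gcd(2,1,1,3) = 1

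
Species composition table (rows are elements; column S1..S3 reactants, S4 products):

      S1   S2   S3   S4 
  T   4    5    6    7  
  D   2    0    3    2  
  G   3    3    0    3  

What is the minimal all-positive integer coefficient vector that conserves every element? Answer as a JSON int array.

Coefficients: [2, 3, 2, 5]

T: 2·4+3·5+2·6 = 35 | 5·7 = 35
D: 2·2+3·0+2·3 = 10 | 5·2 = 10
G: 2·3+3·3+2·0 = 15 | 5·3 = 15
gcd(2,3,2,5) = 1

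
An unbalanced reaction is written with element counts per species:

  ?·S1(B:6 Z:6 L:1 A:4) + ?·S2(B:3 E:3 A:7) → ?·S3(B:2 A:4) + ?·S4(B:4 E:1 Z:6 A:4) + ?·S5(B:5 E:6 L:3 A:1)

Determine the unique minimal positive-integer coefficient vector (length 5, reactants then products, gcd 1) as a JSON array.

B: 3·6+3·3 = 27 | 5·2+3·4+1·5 = 27
E: 3·0+3·3 = 9 | 5·0+3·1+1·6 = 9
Z: 3·6+3·0 = 18 | 5·0+3·6+1·0 = 18
L: 3·1+3·0 = 3 | 5·0+3·0+1·3 = 3
A: 3·4+3·7 = 33 | 5·4+3·4+1·1 = 33
gcd(3,3,5,3,1) = 1

Coefficients: [3, 3, 5, 3, 1]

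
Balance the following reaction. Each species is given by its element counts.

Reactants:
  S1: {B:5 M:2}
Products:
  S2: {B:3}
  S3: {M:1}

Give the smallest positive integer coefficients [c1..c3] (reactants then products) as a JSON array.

Coefficients: [3, 5, 6]

B: 3·5 = 15 | 5·3+6·0 = 15
M: 3·2 = 6 | 5·0+6·1 = 6
gcd(3,5,6) = 1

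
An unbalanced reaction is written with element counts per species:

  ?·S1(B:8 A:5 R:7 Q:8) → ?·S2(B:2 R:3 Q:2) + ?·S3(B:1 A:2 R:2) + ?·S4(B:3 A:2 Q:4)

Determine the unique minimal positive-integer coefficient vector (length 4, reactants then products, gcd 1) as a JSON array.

B: 4·8 = 32 | 6·2+5·1+5·3 = 32
A: 4·5 = 20 | 6·0+5·2+5·2 = 20
R: 4·7 = 28 | 6·3+5·2+5·0 = 28
Q: 4·8 = 32 | 6·2+5·0+5·4 = 32
gcd(4,6,5,5) = 1

Coefficients: [4, 6, 5, 5]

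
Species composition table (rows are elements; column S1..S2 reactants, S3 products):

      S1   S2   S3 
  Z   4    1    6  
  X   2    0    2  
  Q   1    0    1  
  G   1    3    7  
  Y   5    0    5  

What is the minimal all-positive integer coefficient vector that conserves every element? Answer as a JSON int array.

Coefficients: [1, 2, 1]

Z: 1·4+2·1 = 6 | 1·6 = 6
X: 1·2+2·0 = 2 | 1·2 = 2
Q: 1·1+2·0 = 1 | 1·1 = 1
G: 1·1+2·3 = 7 | 1·7 = 7
Y: 1·5+2·0 = 5 | 1·5 = 5
gcd(1,2,1) = 1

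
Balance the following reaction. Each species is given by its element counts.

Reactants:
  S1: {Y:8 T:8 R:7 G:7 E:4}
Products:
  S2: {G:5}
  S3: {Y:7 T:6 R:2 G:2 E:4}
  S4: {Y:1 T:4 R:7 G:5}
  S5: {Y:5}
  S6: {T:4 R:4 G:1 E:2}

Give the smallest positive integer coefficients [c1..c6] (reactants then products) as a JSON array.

Y: 5·8 = 40 | 4·0+2·7+1·1+5·5+6·0 = 40
T: 5·8 = 40 | 4·0+2·6+1·4+5·0+6·4 = 40
R: 5·7 = 35 | 4·0+2·2+1·7+5·0+6·4 = 35
G: 5·7 = 35 | 4·5+2·2+1·5+5·0+6·1 = 35
E: 5·4 = 20 | 4·0+2·4+1·0+5·0+6·2 = 20
gcd(5,4,2,1,5,6) = 1

Coefficients: [5, 4, 2, 1, 5, 6]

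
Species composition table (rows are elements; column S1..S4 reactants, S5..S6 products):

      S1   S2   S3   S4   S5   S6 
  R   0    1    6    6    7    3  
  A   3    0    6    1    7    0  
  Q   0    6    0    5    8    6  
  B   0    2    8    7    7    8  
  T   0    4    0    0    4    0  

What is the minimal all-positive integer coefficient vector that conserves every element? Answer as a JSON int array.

R: 6·0+4·1+1·6+4·6 = 34 | 4·7+2·3 = 34
A: 6·3+4·0+1·6+4·1 = 28 | 4·7+2·0 = 28
Q: 6·0+4·6+1·0+4·5 = 44 | 4·8+2·6 = 44
B: 6·0+4·2+1·8+4·7 = 44 | 4·7+2·8 = 44
T: 6·0+4·4+1·0+4·0 = 16 | 4·4+2·0 = 16
gcd(6,4,1,4,4,2) = 1

Coefficients: [6, 4, 1, 4, 4, 2]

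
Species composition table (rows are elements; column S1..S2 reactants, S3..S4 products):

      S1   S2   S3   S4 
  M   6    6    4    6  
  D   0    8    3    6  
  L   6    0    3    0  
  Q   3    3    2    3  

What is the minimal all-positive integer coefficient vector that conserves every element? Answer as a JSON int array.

Coefficients: [3, 6, 6, 5]

M: 3·6+6·6 = 54 | 6·4+5·6 = 54
D: 3·0+6·8 = 48 | 6·3+5·6 = 48
L: 3·6+6·0 = 18 | 6·3+5·0 = 18
Q: 3·3+6·3 = 27 | 6·2+5·3 = 27
gcd(3,6,6,5) = 1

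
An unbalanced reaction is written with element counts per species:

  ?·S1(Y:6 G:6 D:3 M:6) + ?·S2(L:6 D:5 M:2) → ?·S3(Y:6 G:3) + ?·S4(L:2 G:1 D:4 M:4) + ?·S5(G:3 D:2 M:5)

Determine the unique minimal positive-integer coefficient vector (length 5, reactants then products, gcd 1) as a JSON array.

Y: 5·6+1·0 = 30 | 5·6+3·0+4·0 = 30
L: 5·0+1·6 = 6 | 5·0+3·2+4·0 = 6
G: 5·6+1·0 = 30 | 5·3+3·1+4·3 = 30
D: 5·3+1·5 = 20 | 5·0+3·4+4·2 = 20
M: 5·6+1·2 = 32 | 5·0+3·4+4·5 = 32
gcd(5,1,5,3,4) = 1

Coefficients: [5, 1, 5, 3, 4]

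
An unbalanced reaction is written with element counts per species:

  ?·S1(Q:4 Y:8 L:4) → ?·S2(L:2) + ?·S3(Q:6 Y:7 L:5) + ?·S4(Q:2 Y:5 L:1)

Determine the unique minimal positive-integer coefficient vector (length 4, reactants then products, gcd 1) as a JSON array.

Coefficients: [4, 3, 1, 5]

Q: 4·4 = 16 | 3·0+1·6+5·2 = 16
Y: 4·8 = 32 | 3·0+1·7+5·5 = 32
L: 4·4 = 16 | 3·2+1·5+5·1 = 16
gcd(4,3,1,5) = 1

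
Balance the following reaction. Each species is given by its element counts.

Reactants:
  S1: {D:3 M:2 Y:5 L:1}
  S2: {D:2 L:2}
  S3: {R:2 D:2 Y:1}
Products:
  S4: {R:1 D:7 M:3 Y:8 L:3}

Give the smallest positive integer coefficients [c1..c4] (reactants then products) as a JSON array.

R: 6·0+3·0+2·2 = 4 | 4·1 = 4
D: 6·3+3·2+2·2 = 28 | 4·7 = 28
M: 6·2+3·0+2·0 = 12 | 4·3 = 12
Y: 6·5+3·0+2·1 = 32 | 4·8 = 32
L: 6·1+3·2+2·0 = 12 | 4·3 = 12
gcd(6,3,2,4) = 1

Coefficients: [6, 3, 2, 4]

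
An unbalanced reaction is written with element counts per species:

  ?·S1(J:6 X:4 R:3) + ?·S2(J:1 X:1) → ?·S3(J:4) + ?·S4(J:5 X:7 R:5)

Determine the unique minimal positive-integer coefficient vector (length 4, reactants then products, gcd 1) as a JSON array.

Coefficients: [5, 1, 4, 3]

J: 5·6+1·1 = 31 | 4·4+3·5 = 31
X: 5·4+1·1 = 21 | 4·0+3·7 = 21
R: 5·3+1·0 = 15 | 4·0+3·5 = 15
gcd(5,1,4,3) = 1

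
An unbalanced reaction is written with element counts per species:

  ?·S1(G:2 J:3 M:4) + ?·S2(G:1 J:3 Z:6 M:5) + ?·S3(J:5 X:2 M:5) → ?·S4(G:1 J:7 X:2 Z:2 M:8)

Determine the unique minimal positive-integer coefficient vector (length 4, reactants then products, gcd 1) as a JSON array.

Coefficients: [1, 1, 3, 3]

G: 1·2+1·1+3·0 = 3 | 3·1 = 3
J: 1·3+1·3+3·5 = 21 | 3·7 = 21
X: 1·0+1·0+3·2 = 6 | 3·2 = 6
Z: 1·0+1·6+3·0 = 6 | 3·2 = 6
M: 1·4+1·5+3·5 = 24 | 3·8 = 24
gcd(1,1,3,3) = 1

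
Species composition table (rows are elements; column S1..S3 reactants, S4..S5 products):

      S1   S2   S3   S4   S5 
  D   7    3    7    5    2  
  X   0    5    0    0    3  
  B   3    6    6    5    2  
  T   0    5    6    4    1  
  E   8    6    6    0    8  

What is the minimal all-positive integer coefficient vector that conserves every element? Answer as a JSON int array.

D: 2·7+3·3+1·7 = 30 | 4·5+5·2 = 30
X: 2·0+3·5+1·0 = 15 | 4·0+5·3 = 15
B: 2·3+3·6+1·6 = 30 | 4·5+5·2 = 30
T: 2·0+3·5+1·6 = 21 | 4·4+5·1 = 21
E: 2·8+3·6+1·6 = 40 | 4·0+5·8 = 40
gcd(2,3,1,4,5) = 1

Coefficients: [2, 3, 1, 4, 5]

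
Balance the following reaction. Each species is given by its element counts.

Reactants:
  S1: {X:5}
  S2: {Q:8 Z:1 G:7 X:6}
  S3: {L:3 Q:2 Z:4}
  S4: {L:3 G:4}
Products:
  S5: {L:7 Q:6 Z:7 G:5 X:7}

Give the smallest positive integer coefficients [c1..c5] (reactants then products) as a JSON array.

Coefficients: [3, 1, 5, 2, 3]

L: 3·0+1·0+5·3+2·3 = 21 | 3·7 = 21
Q: 3·0+1·8+5·2+2·0 = 18 | 3·6 = 18
Z: 3·0+1·1+5·4+2·0 = 21 | 3·7 = 21
G: 3·0+1·7+5·0+2·4 = 15 | 3·5 = 15
X: 3·5+1·6+5·0+2·0 = 21 | 3·7 = 21
gcd(3,1,5,2,3) = 1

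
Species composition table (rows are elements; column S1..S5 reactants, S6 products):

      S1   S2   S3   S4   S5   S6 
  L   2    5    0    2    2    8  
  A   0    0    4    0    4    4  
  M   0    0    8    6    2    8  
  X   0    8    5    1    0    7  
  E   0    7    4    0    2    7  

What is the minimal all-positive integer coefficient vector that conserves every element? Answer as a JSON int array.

L: 4·2+4·5+1·0+5·2+5·2 = 48 | 6·8 = 48
A: 4·0+4·0+1·4+5·0+5·4 = 24 | 6·4 = 24
M: 4·0+4·0+1·8+5·6+5·2 = 48 | 6·8 = 48
X: 4·0+4·8+1·5+5·1+5·0 = 42 | 6·7 = 42
E: 4·0+4·7+1·4+5·0+5·2 = 42 | 6·7 = 42
gcd(4,4,1,5,5,6) = 1

Coefficients: [4, 4, 1, 5, 5, 6]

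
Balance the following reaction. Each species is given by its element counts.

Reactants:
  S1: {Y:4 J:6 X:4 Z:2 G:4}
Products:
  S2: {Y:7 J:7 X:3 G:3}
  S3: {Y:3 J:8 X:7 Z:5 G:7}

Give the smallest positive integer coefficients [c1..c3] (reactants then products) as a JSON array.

Y: 5·4 = 20 | 2·7+2·3 = 20
J: 5·6 = 30 | 2·7+2·8 = 30
X: 5·4 = 20 | 2·3+2·7 = 20
Z: 5·2 = 10 | 2·0+2·5 = 10
G: 5·4 = 20 | 2·3+2·7 = 20
gcd(5,2,2) = 1

Coefficients: [5, 2, 2]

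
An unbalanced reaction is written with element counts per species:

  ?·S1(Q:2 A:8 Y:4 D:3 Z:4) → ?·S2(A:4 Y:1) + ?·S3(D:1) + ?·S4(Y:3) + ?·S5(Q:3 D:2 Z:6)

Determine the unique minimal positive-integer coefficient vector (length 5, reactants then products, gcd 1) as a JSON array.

Q: 3·2 = 6 | 6·0+5·0+2·0+2·3 = 6
A: 3·8 = 24 | 6·4+5·0+2·0+2·0 = 24
Y: 3·4 = 12 | 6·1+5·0+2·3+2·0 = 12
D: 3·3 = 9 | 6·0+5·1+2·0+2·2 = 9
Z: 3·4 = 12 | 6·0+5·0+2·0+2·6 = 12
gcd(3,6,5,2,2) = 1

Coefficients: [3, 6, 5, 2, 2]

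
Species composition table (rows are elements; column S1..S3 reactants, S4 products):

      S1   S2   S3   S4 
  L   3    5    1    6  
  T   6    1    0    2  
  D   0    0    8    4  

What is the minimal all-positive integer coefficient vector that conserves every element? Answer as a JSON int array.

L: 1·3+6·5+3·1 = 36 | 6·6 = 36
T: 1·6+6·1+3·0 = 12 | 6·2 = 12
D: 1·0+6·0+3·8 = 24 | 6·4 = 24
gcd(1,6,3,6) = 1

Coefficients: [1, 6, 3, 6]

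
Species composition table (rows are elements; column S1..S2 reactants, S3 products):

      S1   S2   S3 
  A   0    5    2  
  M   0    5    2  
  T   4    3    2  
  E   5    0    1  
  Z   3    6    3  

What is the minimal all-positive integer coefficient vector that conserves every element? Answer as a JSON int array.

Coefficients: [1, 2, 5]

A: 1·0+2·5 = 10 | 5·2 = 10
M: 1·0+2·5 = 10 | 5·2 = 10
T: 1·4+2·3 = 10 | 5·2 = 10
E: 1·5+2·0 = 5 | 5·1 = 5
Z: 1·3+2·6 = 15 | 5·3 = 15
gcd(1,2,5) = 1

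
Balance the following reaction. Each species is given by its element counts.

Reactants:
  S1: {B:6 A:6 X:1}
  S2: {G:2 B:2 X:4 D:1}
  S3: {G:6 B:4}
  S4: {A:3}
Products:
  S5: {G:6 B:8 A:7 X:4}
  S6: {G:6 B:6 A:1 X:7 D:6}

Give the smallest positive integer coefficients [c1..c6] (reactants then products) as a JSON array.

G: 3·0+6·2+4·6+6·0 = 36 | 5·6+1·6 = 36
B: 3·6+6·2+4·4+6·0 = 46 | 5·8+1·6 = 46
A: 3·6+6·0+4·0+6·3 = 36 | 5·7+1·1 = 36
X: 3·1+6·4+4·0+6·0 = 27 | 5·4+1·7 = 27
D: 3·0+6·1+4·0+6·0 = 6 | 5·0+1·6 = 6
gcd(3,6,4,6,5,1) = 1

Coefficients: [3, 6, 4, 6, 5, 1]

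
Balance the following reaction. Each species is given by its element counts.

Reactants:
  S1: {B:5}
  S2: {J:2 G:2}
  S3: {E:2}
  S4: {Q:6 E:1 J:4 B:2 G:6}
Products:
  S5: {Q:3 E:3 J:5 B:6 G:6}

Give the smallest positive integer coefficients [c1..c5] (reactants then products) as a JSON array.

Q: 4·0+6·0+5·0+2·6 = 12 | 4·3 = 12
E: 4·0+6·0+5·2+2·1 = 12 | 4·3 = 12
J: 4·0+6·2+5·0+2·4 = 20 | 4·5 = 20
B: 4·5+6·0+5·0+2·2 = 24 | 4·6 = 24
G: 4·0+6·2+5·0+2·6 = 24 | 4·6 = 24
gcd(4,6,5,2,4) = 1

Coefficients: [4, 6, 5, 2, 4]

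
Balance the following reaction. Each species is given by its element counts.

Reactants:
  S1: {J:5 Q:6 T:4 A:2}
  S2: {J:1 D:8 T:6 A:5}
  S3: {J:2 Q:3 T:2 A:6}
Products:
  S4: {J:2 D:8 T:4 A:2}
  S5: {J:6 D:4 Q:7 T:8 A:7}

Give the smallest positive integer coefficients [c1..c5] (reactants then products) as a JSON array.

Coefficients: [6, 4, 2, 1, 6]

J: 6·5+4·1+2·2 = 38 | 1·2+6·6 = 38
D: 6·0+4·8+2·0 = 32 | 1·8+6·4 = 32
Q: 6·6+4·0+2·3 = 42 | 1·0+6·7 = 42
T: 6·4+4·6+2·2 = 52 | 1·4+6·8 = 52
A: 6·2+4·5+2·6 = 44 | 1·2+6·7 = 44
gcd(6,4,2,1,6) = 1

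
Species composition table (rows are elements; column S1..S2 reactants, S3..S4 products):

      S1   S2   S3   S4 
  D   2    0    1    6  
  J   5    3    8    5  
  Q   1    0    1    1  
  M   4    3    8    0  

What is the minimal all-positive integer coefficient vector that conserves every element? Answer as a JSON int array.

Coefficients: [5, 4, 4, 1]

D: 5·2+4·0 = 10 | 4·1+1·6 = 10
J: 5·5+4·3 = 37 | 4·8+1·5 = 37
Q: 5·1+4·0 = 5 | 4·1+1·1 = 5
M: 5·4+4·3 = 32 | 4·8+1·0 = 32
gcd(5,4,4,1) = 1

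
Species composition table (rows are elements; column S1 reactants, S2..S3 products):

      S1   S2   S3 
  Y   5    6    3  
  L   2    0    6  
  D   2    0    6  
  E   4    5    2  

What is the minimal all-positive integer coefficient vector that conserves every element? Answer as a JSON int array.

Coefficients: [3, 2, 1]

Y: 3·5 = 15 | 2·6+1·3 = 15
L: 3·2 = 6 | 2·0+1·6 = 6
D: 3·2 = 6 | 2·0+1·6 = 6
E: 3·4 = 12 | 2·5+1·2 = 12
gcd(3,2,1) = 1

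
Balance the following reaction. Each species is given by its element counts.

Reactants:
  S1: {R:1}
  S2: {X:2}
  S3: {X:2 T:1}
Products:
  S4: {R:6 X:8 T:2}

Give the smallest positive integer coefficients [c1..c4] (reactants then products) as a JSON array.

Coefficients: [6, 2, 2, 1]

R: 6·1+2·0+2·0 = 6 | 1·6 = 6
X: 6·0+2·2+2·2 = 8 | 1·8 = 8
T: 6·0+2·0+2·1 = 2 | 1·2 = 2
gcd(6,2,2,1) = 1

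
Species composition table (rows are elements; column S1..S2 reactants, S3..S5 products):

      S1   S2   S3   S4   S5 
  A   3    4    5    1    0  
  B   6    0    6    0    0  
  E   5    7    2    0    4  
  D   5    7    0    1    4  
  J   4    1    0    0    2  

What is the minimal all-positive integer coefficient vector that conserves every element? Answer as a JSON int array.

Coefficients: [2, 2, 2, 4, 5]

A: 2·3+2·4 = 14 | 2·5+4·1+5·0 = 14
B: 2·6+2·0 = 12 | 2·6+4·0+5·0 = 12
E: 2·5+2·7 = 24 | 2·2+4·0+5·4 = 24
D: 2·5+2·7 = 24 | 2·0+4·1+5·4 = 24
J: 2·4+2·1 = 10 | 2·0+4·0+5·2 = 10
gcd(2,2,2,4,5) = 1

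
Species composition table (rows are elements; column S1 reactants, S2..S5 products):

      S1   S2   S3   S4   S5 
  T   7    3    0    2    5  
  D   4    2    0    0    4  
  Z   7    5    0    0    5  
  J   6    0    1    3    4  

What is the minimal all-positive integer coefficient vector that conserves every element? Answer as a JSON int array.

Coefficients: [5, 4, 6, 4, 3]

T: 5·7 = 35 | 4·3+6·0+4·2+3·5 = 35
D: 5·4 = 20 | 4·2+6·0+4·0+3·4 = 20
Z: 5·7 = 35 | 4·5+6·0+4·0+3·5 = 35
J: 5·6 = 30 | 4·0+6·1+4·3+3·4 = 30
gcd(5,4,6,4,3) = 1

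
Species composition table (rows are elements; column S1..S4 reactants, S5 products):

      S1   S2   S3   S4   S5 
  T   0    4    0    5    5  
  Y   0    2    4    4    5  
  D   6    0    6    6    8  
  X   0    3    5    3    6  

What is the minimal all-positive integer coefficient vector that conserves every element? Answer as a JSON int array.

Coefficients: [3, 5, 3, 2, 6]

T: 3·0+5·4+3·0+2·5 = 30 | 6·5 = 30
Y: 3·0+5·2+3·4+2·4 = 30 | 6·5 = 30
D: 3·6+5·0+3·6+2·6 = 48 | 6·8 = 48
X: 3·0+5·3+3·5+2·3 = 36 | 6·6 = 36
gcd(3,5,3,2,6) = 1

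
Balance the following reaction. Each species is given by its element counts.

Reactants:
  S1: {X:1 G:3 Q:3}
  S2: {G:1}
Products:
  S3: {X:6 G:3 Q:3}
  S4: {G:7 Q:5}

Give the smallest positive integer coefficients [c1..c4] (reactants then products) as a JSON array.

Coefficients: [6, 6, 1, 3]

X: 6·1+6·0 = 6 | 1·6+3·0 = 6
G: 6·3+6·1 = 24 | 1·3+3·7 = 24
Q: 6·3+6·0 = 18 | 1·3+3·5 = 18
gcd(6,6,1,3) = 1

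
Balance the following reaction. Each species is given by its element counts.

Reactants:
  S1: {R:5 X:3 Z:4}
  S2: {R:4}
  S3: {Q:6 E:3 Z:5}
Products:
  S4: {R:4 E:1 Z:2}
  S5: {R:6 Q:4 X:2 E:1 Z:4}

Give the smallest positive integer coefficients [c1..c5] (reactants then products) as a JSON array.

R: 2·5+5·4+2·0 = 30 | 3·4+3·6 = 30
Q: 2·0+5·0+2·6 = 12 | 3·0+3·4 = 12
X: 2·3+5·0+2·0 = 6 | 3·0+3·2 = 6
E: 2·0+5·0+2·3 = 6 | 3·1+3·1 = 6
Z: 2·4+5·0+2·5 = 18 | 3·2+3·4 = 18
gcd(2,5,2,3,3) = 1

Coefficients: [2, 5, 2, 3, 3]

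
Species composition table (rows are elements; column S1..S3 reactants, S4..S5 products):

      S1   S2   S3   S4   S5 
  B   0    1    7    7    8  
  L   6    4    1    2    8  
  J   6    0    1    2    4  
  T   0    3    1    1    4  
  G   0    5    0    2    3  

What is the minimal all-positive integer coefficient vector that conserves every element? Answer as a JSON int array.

Coefficients: [2, 3, 6, 3, 3]

B: 2·0+3·1+6·7 = 45 | 3·7+3·8 = 45
L: 2·6+3·4+6·1 = 30 | 3·2+3·8 = 30
J: 2·6+3·0+6·1 = 18 | 3·2+3·4 = 18
T: 2·0+3·3+6·1 = 15 | 3·1+3·4 = 15
G: 2·0+3·5+6·0 = 15 | 3·2+3·3 = 15
gcd(2,3,6,3,3) = 1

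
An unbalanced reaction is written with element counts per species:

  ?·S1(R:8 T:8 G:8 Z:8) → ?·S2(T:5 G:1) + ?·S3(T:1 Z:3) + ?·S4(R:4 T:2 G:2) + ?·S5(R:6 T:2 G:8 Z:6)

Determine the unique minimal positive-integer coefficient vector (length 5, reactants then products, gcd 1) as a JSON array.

R: 3·8 = 24 | 2·0+4·0+3·4+2·6 = 24
T: 3·8 = 24 | 2·5+4·1+3·2+2·2 = 24
G: 3·8 = 24 | 2·1+4·0+3·2+2·8 = 24
Z: 3·8 = 24 | 2·0+4·3+3·0+2·6 = 24
gcd(3,2,4,3,2) = 1

Coefficients: [3, 2, 4, 3, 2]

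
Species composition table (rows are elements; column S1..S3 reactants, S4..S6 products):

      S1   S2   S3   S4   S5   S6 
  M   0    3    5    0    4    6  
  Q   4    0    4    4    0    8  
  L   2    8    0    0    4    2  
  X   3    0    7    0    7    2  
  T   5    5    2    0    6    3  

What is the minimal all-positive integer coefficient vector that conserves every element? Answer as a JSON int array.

M: 3·0+2·3+4·5 = 26 | 5·0+5·4+1·6 = 26
Q: 3·4+2·0+4·4 = 28 | 5·4+5·0+1·8 = 28
L: 3·2+2·8+4·0 = 22 | 5·0+5·4+1·2 = 22
X: 3·3+2·0+4·7 = 37 | 5·0+5·7+1·2 = 37
T: 3·5+2·5+4·2 = 33 | 5·0+5·6+1·3 = 33
gcd(3,2,4,5,5,1) = 1

Coefficients: [3, 2, 4, 5, 5, 1]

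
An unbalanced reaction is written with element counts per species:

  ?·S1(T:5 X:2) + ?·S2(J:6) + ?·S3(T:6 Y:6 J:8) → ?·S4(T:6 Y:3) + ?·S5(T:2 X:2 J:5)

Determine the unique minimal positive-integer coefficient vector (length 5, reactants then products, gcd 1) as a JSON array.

T: 6·5+1·0+3·6 = 48 | 6·6+6·2 = 48
Y: 6·0+1·0+3·6 = 18 | 6·3+6·0 = 18
X: 6·2+1·0+3·0 = 12 | 6·0+6·2 = 12
J: 6·0+1·6+3·8 = 30 | 6·0+6·5 = 30
gcd(6,1,3,6,6) = 1

Coefficients: [6, 1, 3, 6, 6]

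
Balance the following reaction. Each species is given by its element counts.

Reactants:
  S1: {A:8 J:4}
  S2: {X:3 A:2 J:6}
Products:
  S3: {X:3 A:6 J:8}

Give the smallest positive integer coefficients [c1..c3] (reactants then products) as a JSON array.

Coefficients: [1, 2, 2]

X: 1·0+2·3 = 6 | 2·3 = 6
A: 1·8+2·2 = 12 | 2·6 = 12
J: 1·4+2·6 = 16 | 2·8 = 16
gcd(1,2,2) = 1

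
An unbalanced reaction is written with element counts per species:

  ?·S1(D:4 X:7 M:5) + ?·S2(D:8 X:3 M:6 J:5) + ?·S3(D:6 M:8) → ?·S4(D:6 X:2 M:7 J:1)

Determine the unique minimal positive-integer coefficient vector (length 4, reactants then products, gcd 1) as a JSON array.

D: 1·4+1·8+3·6 = 30 | 5·6 = 30
X: 1·7+1·3+3·0 = 10 | 5·2 = 10
M: 1·5+1·6+3·8 = 35 | 5·7 = 35
J: 1·0+1·5+3·0 = 5 | 5·1 = 5
gcd(1,1,3,5) = 1

Coefficients: [1, 1, 3, 5]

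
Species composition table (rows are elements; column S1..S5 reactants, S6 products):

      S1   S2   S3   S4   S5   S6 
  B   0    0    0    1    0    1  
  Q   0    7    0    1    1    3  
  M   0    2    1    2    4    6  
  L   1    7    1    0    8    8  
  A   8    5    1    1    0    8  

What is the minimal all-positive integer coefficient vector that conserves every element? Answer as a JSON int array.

B: 3·0+1·0+6·0+5·1+3·0 = 5 | 5·1 = 5
Q: 3·0+1·7+6·0+5·1+3·1 = 15 | 5·3 = 15
M: 3·0+1·2+6·1+5·2+3·4 = 30 | 5·6 = 30
L: 3·1+1·7+6·1+5·0+3·8 = 40 | 5·8 = 40
A: 3·8+1·5+6·1+5·1+3·0 = 40 | 5·8 = 40
gcd(3,1,6,5,3,5) = 1

Coefficients: [3, 1, 6, 5, 3, 5]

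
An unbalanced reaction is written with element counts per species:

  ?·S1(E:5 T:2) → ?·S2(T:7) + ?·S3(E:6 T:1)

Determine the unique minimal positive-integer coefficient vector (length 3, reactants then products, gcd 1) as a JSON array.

E: 6·5 = 30 | 1·0+5·6 = 30
T: 6·2 = 12 | 1·7+5·1 = 12
gcd(6,1,5) = 1

Coefficients: [6, 1, 5]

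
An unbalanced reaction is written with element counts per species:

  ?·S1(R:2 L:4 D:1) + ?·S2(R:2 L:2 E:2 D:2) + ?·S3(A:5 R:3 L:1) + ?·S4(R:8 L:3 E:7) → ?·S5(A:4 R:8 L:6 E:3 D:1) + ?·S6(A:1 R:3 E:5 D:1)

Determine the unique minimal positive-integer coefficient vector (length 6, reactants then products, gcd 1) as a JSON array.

A: 5·0+1·0+5·5+3·0 = 25 | 6·4+1·1 = 25
R: 5·2+1·2+5·3+3·8 = 51 | 6·8+1·3 = 51
L: 5·4+1·2+5·1+3·3 = 36 | 6·6+1·0 = 36
E: 5·0+1·2+5·0+3·7 = 23 | 6·3+1·5 = 23
D: 5·1+1·2+5·0+3·0 = 7 | 6·1+1·1 = 7
gcd(5,1,5,3,6,1) = 1

Coefficients: [5, 1, 5, 3, 6, 1]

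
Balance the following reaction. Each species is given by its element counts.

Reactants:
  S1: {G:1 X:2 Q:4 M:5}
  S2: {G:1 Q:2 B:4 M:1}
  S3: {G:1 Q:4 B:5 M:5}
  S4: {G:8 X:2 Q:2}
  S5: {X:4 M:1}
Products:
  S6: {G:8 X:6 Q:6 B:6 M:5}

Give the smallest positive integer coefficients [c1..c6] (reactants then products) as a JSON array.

Coefficients: [1, 5, 2, 4, 5, 5]

G: 1·1+5·1+2·1+4·8+5·0 = 40 | 5·8 = 40
X: 1·2+5·0+2·0+4·2+5·4 = 30 | 5·6 = 30
Q: 1·4+5·2+2·4+4·2+5·0 = 30 | 5·6 = 30
B: 1·0+5·4+2·5+4·0+5·0 = 30 | 5·6 = 30
M: 1·5+5·1+2·5+4·0+5·1 = 25 | 5·5 = 25
gcd(1,5,2,4,5,5) = 1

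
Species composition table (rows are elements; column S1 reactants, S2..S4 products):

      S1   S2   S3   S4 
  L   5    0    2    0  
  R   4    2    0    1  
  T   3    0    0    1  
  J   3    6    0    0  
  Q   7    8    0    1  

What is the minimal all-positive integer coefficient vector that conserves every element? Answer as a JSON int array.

Coefficients: [2, 1, 5, 6]

L: 2·5 = 10 | 1·0+5·2+6·0 = 10
R: 2·4 = 8 | 1·2+5·0+6·1 = 8
T: 2·3 = 6 | 1·0+5·0+6·1 = 6
J: 2·3 = 6 | 1·6+5·0+6·0 = 6
Q: 2·7 = 14 | 1·8+5·0+6·1 = 14
gcd(2,1,5,6) = 1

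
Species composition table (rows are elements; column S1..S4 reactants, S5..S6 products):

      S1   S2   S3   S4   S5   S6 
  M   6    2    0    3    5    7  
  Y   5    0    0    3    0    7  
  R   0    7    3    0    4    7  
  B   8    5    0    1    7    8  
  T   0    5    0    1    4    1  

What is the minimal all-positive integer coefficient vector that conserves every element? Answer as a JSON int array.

Coefficients: [3, 1, 6, 2, 1, 3]

M: 3·6+1·2+6·0+2·3 = 26 | 1·5+3·7 = 26
Y: 3·5+1·0+6·0+2·3 = 21 | 1·0+3·7 = 21
R: 3·0+1·7+6·3+2·0 = 25 | 1·4+3·7 = 25
B: 3·8+1·5+6·0+2·1 = 31 | 1·7+3·8 = 31
T: 3·0+1·5+6·0+2·1 = 7 | 1·4+3·1 = 7
gcd(3,1,6,2,1,3) = 1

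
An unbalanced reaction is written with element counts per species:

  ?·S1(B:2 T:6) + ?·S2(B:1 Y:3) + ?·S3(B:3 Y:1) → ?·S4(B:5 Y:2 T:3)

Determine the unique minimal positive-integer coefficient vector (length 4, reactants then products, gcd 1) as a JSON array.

Coefficients: [2, 1, 5, 4]

B: 2·2+1·1+5·3 = 20 | 4·5 = 20
Y: 2·0+1·3+5·1 = 8 | 4·2 = 8
T: 2·6+1·0+5·0 = 12 | 4·3 = 12
gcd(2,1,5,4) = 1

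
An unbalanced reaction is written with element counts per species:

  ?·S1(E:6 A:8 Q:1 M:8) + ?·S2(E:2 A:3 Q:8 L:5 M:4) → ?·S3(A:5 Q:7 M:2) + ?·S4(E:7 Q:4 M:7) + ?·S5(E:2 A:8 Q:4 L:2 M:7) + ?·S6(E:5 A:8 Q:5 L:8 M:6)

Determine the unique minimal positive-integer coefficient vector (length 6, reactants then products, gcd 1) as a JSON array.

Coefficients: [5, 6, 2, 3, 3, 3]

E: 5·6+6·2 = 42 | 2·0+3·7+3·2+3·5 = 42
A: 5·8+6·3 = 58 | 2·5+3·0+3·8+3·8 = 58
Q: 5·1+6·8 = 53 | 2·7+3·4+3·4+3·5 = 53
L: 5·0+6·5 = 30 | 2·0+3·0+3·2+3·8 = 30
M: 5·8+6·4 = 64 | 2·2+3·7+3·7+3·6 = 64
gcd(5,6,2,3,3,3) = 1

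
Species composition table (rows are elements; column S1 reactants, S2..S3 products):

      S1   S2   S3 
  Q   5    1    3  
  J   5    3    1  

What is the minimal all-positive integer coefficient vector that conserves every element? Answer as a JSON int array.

Coefficients: [4, 5, 5]

Q: 4·5 = 20 | 5·1+5·3 = 20
J: 4·5 = 20 | 5·3+5·1 = 20
gcd(4,5,5) = 1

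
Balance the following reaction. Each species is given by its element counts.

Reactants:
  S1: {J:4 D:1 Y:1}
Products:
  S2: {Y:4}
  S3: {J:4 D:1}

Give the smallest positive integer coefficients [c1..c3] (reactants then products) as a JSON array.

J: 4·4 = 16 | 1·0+4·4 = 16
D: 4·1 = 4 | 1·0+4·1 = 4
Y: 4·1 = 4 | 1·4+4·0 = 4
gcd(4,1,4) = 1

Coefficients: [4, 1, 4]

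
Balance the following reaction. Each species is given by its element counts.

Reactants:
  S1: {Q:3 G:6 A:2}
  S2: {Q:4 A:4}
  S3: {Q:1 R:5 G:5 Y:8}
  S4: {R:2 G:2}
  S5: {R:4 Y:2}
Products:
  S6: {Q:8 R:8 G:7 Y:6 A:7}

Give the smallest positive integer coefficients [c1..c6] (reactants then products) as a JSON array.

Q: 2·3+6·4+2·1+3·0+4·0 = 32 | 4·8 = 32
R: 2·0+6·0+2·5+3·2+4·4 = 32 | 4·8 = 32
G: 2·6+6·0+2·5+3·2+4·0 = 28 | 4·7 = 28
Y: 2·0+6·0+2·8+3·0+4·2 = 24 | 4·6 = 24
A: 2·2+6·4+2·0+3·0+4·0 = 28 | 4·7 = 28
gcd(2,6,2,3,4,4) = 1

Coefficients: [2, 6, 2, 3, 4, 4]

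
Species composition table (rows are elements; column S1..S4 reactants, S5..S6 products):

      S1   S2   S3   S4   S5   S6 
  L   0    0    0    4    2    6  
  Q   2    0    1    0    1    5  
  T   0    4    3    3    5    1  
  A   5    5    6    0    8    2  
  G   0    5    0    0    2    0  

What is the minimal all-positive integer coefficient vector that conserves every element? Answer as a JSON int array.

Coefficients: [4, 2, 2, 4, 5, 1]

L: 4·0+2·0+2·0+4·4 = 16 | 5·2+1·6 = 16
Q: 4·2+2·0+2·1+4·0 = 10 | 5·1+1·5 = 10
T: 4·0+2·4+2·3+4·3 = 26 | 5·5+1·1 = 26
A: 4·5+2·5+2·6+4·0 = 42 | 5·8+1·2 = 42
G: 4·0+2·5+2·0+4·0 = 10 | 5·2+1·0 = 10
gcd(4,2,2,4,5,1) = 1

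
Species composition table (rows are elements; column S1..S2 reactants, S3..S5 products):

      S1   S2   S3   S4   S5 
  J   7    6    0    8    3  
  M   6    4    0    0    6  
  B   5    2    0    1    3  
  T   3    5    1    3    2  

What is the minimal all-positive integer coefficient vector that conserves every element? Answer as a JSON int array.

J: 1·7+3·6 = 25 | 6·0+2·8+3·3 = 25
M: 1·6+3·4 = 18 | 6·0+2·0+3·6 = 18
B: 1·5+3·2 = 11 | 6·0+2·1+3·3 = 11
T: 1·3+3·5 = 18 | 6·1+2·3+3·2 = 18
gcd(1,3,6,2,3) = 1

Coefficients: [1, 3, 6, 2, 3]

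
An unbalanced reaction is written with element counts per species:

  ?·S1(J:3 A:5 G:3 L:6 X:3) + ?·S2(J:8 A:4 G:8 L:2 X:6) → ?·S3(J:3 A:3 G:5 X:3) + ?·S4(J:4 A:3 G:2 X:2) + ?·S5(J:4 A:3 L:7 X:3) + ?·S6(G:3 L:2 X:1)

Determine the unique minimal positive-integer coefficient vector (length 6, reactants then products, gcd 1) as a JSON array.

Coefficients: [5, 5, 5, 6, 4, 6]

J: 5·3+5·8 = 55 | 5·3+6·4+4·4+6·0 = 55
A: 5·5+5·4 = 45 | 5·3+6·3+4·3+6·0 = 45
G: 5·3+5·8 = 55 | 5·5+6·2+4·0+6·3 = 55
L: 5·6+5·2 = 40 | 5·0+6·0+4·7+6·2 = 40
X: 5·3+5·6 = 45 | 5·3+6·2+4·3+6·1 = 45
gcd(5,5,5,6,4,6) = 1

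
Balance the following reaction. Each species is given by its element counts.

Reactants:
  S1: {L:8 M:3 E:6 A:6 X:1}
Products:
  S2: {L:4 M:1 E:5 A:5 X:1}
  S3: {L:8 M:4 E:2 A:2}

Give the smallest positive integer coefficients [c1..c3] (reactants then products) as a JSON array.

Coefficients: [2, 2, 1]

L: 2·8 = 16 | 2·4+1·8 = 16
M: 2·3 = 6 | 2·1+1·4 = 6
E: 2·6 = 12 | 2·5+1·2 = 12
A: 2·6 = 12 | 2·5+1·2 = 12
X: 2·1 = 2 | 2·1+1·0 = 2
gcd(2,2,1) = 1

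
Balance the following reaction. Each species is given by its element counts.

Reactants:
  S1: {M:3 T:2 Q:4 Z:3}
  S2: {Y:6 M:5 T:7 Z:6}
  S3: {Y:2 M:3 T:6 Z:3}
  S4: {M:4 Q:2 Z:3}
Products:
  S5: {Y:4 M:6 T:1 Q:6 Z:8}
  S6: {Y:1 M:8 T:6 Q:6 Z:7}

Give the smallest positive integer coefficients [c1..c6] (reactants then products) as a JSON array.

Coefficients: [6, 1, 1, 3, 1, 4]

Y: 6·0+1·6+1·2+3·0 = 8 | 1·4+4·1 = 8
M: 6·3+1·5+1·3+3·4 = 38 | 1·6+4·8 = 38
T: 6·2+1·7+1·6+3·0 = 25 | 1·1+4·6 = 25
Q: 6·4+1·0+1·0+3·2 = 30 | 1·6+4·6 = 30
Z: 6·3+1·6+1·3+3·3 = 36 | 1·8+4·7 = 36
gcd(6,1,1,3,1,4) = 1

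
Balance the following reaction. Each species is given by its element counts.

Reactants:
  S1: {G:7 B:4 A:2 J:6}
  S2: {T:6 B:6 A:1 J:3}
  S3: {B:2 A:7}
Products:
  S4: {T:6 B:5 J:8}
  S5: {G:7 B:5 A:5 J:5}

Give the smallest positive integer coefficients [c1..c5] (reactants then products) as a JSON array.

Coefficients: [5, 1, 2, 1, 5]

G: 5·7+1·0+2·0 = 35 | 1·0+5·7 = 35
T: 5·0+1·6+2·0 = 6 | 1·6+5·0 = 6
B: 5·4+1·6+2·2 = 30 | 1·5+5·5 = 30
A: 5·2+1·1+2·7 = 25 | 1·0+5·5 = 25
J: 5·6+1·3+2·0 = 33 | 1·8+5·5 = 33
gcd(5,1,2,1,5) = 1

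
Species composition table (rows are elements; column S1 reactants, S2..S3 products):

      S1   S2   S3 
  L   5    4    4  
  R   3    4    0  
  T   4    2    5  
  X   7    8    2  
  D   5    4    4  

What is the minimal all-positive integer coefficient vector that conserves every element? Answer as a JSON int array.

L: 4·5 = 20 | 3·4+2·4 = 20
R: 4·3 = 12 | 3·4+2·0 = 12
T: 4·4 = 16 | 3·2+2·5 = 16
X: 4·7 = 28 | 3·8+2·2 = 28
D: 4·5 = 20 | 3·4+2·4 = 20
gcd(4,3,2) = 1

Coefficients: [4, 3, 2]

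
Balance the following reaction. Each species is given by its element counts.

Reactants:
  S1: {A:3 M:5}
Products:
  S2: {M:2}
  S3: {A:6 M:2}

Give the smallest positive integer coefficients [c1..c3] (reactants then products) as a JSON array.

Coefficients: [2, 4, 1]

A: 2·3 = 6 | 4·0+1·6 = 6
M: 2·5 = 10 | 4·2+1·2 = 10
gcd(2,4,1) = 1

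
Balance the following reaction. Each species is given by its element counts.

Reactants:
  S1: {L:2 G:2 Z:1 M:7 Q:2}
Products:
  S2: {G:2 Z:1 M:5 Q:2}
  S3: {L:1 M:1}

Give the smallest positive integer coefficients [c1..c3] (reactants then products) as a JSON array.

L: 1·2 = 2 | 1·0+2·1 = 2
G: 1·2 = 2 | 1·2+2·0 = 2
Z: 1·1 = 1 | 1·1+2·0 = 1
M: 1·7 = 7 | 1·5+2·1 = 7
Q: 1·2 = 2 | 1·2+2·0 = 2
gcd(1,1,2) = 1

Coefficients: [1, 1, 2]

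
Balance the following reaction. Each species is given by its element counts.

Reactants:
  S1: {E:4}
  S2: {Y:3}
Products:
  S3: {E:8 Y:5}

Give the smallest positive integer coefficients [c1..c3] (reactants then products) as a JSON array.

Coefficients: [6, 5, 3]

E: 6·4+5·0 = 24 | 3·8 = 24
Y: 6·0+5·3 = 15 | 3·5 = 15
gcd(6,5,3) = 1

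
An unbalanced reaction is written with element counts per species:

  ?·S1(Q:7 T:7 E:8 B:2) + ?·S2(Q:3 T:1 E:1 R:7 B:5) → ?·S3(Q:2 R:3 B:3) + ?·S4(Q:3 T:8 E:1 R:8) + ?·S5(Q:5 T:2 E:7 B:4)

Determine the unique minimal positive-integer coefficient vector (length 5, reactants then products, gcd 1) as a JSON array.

Q: 4·7+6·3 = 46 | 6·2+3·3+5·5 = 46
T: 4·7+6·1 = 34 | 6·0+3·8+5·2 = 34
E: 4·8+6·1 = 38 | 6·0+3·1+5·7 = 38
R: 4·0+6·7 = 42 | 6·3+3·8+5·0 = 42
B: 4·2+6·5 = 38 | 6·3+3·0+5·4 = 38
gcd(4,6,6,3,5) = 1

Coefficients: [4, 6, 6, 3, 5]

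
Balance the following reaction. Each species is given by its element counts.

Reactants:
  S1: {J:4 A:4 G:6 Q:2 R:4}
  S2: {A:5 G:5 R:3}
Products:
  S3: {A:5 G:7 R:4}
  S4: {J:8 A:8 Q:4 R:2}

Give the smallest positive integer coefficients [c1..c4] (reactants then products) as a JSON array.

J: 2·4+6·0 = 8 | 6·0+1·8 = 8
A: 2·4+6·5 = 38 | 6·5+1·8 = 38
G: 2·6+6·5 = 42 | 6·7+1·0 = 42
Q: 2·2+6·0 = 4 | 6·0+1·4 = 4
R: 2·4+6·3 = 26 | 6·4+1·2 = 26
gcd(2,6,6,1) = 1

Coefficients: [2, 6, 6, 1]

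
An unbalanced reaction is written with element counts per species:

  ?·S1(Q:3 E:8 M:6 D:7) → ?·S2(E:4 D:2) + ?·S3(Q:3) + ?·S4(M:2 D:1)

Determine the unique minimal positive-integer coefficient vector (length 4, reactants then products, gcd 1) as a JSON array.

Q: 1·3 = 3 | 2·0+1·3+3·0 = 3
E: 1·8 = 8 | 2·4+1·0+3·0 = 8
M: 1·6 = 6 | 2·0+1·0+3·2 = 6
D: 1·7 = 7 | 2·2+1·0+3·1 = 7
gcd(1,2,1,3) = 1

Coefficients: [1, 2, 1, 3]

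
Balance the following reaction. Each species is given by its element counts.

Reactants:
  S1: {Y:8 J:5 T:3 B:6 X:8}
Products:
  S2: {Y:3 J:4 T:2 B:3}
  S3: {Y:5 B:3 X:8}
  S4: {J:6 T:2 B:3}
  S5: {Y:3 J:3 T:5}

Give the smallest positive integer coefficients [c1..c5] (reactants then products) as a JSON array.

Coefficients: [5, 4, 5, 1, 1]

Y: 5·8 = 40 | 4·3+5·5+1·0+1·3 = 40
J: 5·5 = 25 | 4·4+5·0+1·6+1·3 = 25
T: 5·3 = 15 | 4·2+5·0+1·2+1·5 = 15
B: 5·6 = 30 | 4·3+5·3+1·3+1·0 = 30
X: 5·8 = 40 | 4·0+5·8+1·0+1·0 = 40
gcd(5,4,5,1,1) = 1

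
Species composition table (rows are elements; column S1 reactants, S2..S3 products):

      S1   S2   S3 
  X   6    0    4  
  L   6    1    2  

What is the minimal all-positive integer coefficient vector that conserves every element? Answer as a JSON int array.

Coefficients: [2, 6, 3]

X: 2·6 = 12 | 6·0+3·4 = 12
L: 2·6 = 12 | 6·1+3·2 = 12
gcd(2,6,3) = 1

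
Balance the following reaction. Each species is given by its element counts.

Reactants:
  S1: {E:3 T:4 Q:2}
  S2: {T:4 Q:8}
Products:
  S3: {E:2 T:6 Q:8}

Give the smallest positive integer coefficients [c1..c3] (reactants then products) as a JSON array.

E: 4·3+5·0 = 12 | 6·2 = 12
T: 4·4+5·4 = 36 | 6·6 = 36
Q: 4·2+5·8 = 48 | 6·8 = 48
gcd(4,5,6) = 1

Coefficients: [4, 5, 6]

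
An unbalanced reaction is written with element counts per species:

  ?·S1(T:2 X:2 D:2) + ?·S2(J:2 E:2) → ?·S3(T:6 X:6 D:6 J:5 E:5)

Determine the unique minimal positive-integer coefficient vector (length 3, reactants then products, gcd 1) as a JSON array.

T: 6·2+5·0 = 12 | 2·6 = 12
X: 6·2+5·0 = 12 | 2·6 = 12
D: 6·2+5·0 = 12 | 2·6 = 12
J: 6·0+5·2 = 10 | 2·5 = 10
E: 6·0+5·2 = 10 | 2·5 = 10
gcd(6,5,2) = 1

Coefficients: [6, 5, 2]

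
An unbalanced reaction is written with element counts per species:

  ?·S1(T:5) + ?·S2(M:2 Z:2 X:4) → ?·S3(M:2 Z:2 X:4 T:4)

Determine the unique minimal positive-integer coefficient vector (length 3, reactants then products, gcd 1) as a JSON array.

Coefficients: [4, 5, 5]

M: 4·0+5·2 = 10 | 5·2 = 10
Z: 4·0+5·2 = 10 | 5·2 = 10
X: 4·0+5·4 = 20 | 5·4 = 20
T: 4·5+5·0 = 20 | 5·4 = 20
gcd(4,5,5) = 1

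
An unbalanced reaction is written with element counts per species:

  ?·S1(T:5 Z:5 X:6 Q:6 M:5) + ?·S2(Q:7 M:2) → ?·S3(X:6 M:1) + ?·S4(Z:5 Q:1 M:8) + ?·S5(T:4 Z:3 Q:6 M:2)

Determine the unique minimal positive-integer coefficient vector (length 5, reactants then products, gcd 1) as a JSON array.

T: 4·5+1·0 = 20 | 4·0+1·0+5·4 = 20
Z: 4·5+1·0 = 20 | 4·0+1·5+5·3 = 20
X: 4·6+1·0 = 24 | 4·6+1·0+5·0 = 24
Q: 4·6+1·7 = 31 | 4·0+1·1+5·6 = 31
M: 4·5+1·2 = 22 | 4·1+1·8+5·2 = 22
gcd(4,1,4,1,5) = 1

Coefficients: [4, 1, 4, 1, 5]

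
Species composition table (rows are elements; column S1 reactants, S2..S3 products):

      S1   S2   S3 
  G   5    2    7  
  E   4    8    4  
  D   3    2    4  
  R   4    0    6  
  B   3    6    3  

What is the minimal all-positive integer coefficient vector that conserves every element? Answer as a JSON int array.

G: 6·5 = 30 | 1·2+4·7 = 30
E: 6·4 = 24 | 1·8+4·4 = 24
D: 6·3 = 18 | 1·2+4·4 = 18
R: 6·4 = 24 | 1·0+4·6 = 24
B: 6·3 = 18 | 1·6+4·3 = 18
gcd(6,1,4) = 1

Coefficients: [6, 1, 4]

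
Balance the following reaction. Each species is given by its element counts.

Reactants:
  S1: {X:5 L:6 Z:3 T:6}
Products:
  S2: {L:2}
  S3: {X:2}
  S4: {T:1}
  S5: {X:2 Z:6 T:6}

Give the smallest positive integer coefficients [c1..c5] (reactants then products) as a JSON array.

X: 2·5 = 10 | 6·0+4·2+6·0+1·2 = 10
L: 2·6 = 12 | 6·2+4·0+6·0+1·0 = 12
Z: 2·3 = 6 | 6·0+4·0+6·0+1·6 = 6
T: 2·6 = 12 | 6·0+4·0+6·1+1·6 = 12
gcd(2,6,4,6,1) = 1

Coefficients: [2, 6, 4, 6, 1]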